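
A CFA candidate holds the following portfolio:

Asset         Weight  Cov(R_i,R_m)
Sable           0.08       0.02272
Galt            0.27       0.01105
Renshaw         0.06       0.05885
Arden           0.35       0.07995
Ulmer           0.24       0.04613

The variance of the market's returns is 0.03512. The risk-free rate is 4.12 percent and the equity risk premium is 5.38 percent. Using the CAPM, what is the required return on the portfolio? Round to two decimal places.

β_Sable = 0.02272 / 0.03512 = 0.6469
β_Galt = 0.01105 / 0.03512 = 0.3146
β_Renshaw = 0.05885 / 0.03512 = 1.6757
β_Arden = 0.07995 / 0.03512 = 2.2765
β_Ulmer = 0.04613 / 0.03512 = 1.3135
β_P = Σ w_i β_i = 0.08×0.6469 + 0.27×0.3146 + 0.06×1.6757 + 0.35×2.2765 + 0.24×1.3135 = 1.3493
E(R_P) = R_f + β_P × MRP = 4.12% + 1.3493 × 5.38% = 11.38%

11.38%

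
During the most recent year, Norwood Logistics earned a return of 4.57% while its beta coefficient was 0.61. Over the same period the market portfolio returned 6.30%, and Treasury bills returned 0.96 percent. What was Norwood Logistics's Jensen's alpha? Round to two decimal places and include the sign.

Market excess return = 6.30% − 0.96% = 5.34%
CAPM benchmark = R_f + β(R_m − R_f) = 0.96% + 0.61 × 5.34% = 4.2174%
α = actual − benchmark = 4.57% − 4.2174% = +0.35%

+0.35%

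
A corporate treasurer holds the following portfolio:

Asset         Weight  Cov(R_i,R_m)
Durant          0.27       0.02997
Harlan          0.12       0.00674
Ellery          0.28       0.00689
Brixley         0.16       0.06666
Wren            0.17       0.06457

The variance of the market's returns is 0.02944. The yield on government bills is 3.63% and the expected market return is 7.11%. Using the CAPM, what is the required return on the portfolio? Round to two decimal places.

β_Durant = 0.02997 / 0.02944 = 1.0180
β_Harlan = 0.00674 / 0.02944 = 0.2289
β_Ellery = 0.00689 / 0.02944 = 0.2340
β_Brixley = 0.06666 / 0.02944 = 2.2643
β_Wren = 0.06457 / 0.02944 = 2.1933
β_P = Σ w_i β_i = 0.27×1.0180 + 0.12×0.2289 + 0.28×0.2340 + 0.16×2.2643 + 0.17×2.1933 = 1.1030
MRP = 7.11% − 3.63% = 3.48%
E(R_P) = R_f + β_P × MRP = 3.63% + 1.1030 × 3.48% = 7.47%

7.47%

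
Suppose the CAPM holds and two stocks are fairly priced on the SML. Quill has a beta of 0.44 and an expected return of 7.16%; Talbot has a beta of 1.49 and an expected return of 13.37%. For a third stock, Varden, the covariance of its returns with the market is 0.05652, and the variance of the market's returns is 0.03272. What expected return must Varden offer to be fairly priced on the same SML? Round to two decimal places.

MRP = (13.37% − 7.16%) / (1.49 − 0.44) = 5.9143%
R_f = 7.16% − 0.44 × 5.9143% = 4.5577%
β_Varden = Cov / Var(R_m) = 0.05652 / 0.03272 = 1.7274
E(R_Varden) = R_f + β × MRP = 4.5577% + 1.7274 × 5.9143% = 14.77%

14.77%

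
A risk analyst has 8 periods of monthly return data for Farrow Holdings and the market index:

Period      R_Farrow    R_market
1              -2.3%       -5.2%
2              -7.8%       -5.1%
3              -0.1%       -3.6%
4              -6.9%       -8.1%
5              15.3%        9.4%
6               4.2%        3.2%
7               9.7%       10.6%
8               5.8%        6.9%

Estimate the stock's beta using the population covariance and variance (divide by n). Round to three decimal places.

1.021

Mean R_i = (-2.3 − 7.8 − 0.1 − 6.9 + 15.3 + 4.2 + 9.7 + 5.8) / 8 = 2.2375%
Mean R_m = (-5.2 − 5.1 − 3.6 − 8.1 + 9.4 + 3.2 + 10.6 + 6.9) / 8 = 1.0125%
Σ(R_i − R̄_i)(R_m − R̄_m) = 389.9663  ⇒  Cov = 389.9663 / 8 = 48.7458
Σ(R_m − R̄_m)² = 381.9888  ⇒  Var(R_m) = 381.9888 / 8 = 47.7486
β = Cov / Var(R_m) = 48.7458 / 47.7486 = 1.0209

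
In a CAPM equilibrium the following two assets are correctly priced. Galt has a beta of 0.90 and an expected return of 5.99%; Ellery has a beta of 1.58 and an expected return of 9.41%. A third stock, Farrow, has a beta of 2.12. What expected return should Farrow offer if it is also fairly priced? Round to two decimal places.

MRP (SML slope) = (9.41% − 5.99%) / (1.58 − 0.90) = 3.42% / 0.68 = 5.0294%
R_f (intercept) = 5.99% − 0.90 × 5.0294% = 1.4635%
E(R_Farrow) = R_f + β × MRP = 1.4635% + 2.12 × 5.0294% = 12.13%

12.13%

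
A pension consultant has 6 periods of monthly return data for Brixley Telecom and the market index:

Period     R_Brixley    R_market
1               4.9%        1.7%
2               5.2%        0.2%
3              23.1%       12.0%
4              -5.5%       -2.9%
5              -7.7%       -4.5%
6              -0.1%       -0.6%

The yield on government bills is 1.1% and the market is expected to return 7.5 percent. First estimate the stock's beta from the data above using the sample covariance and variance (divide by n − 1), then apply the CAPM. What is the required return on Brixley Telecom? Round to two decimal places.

13.05%

Mean R_i = (4.9 + 5.2 + 23.1 − 5.5 − 7.7 − 0.1) / 6 = 3.3167%
Mean R_m = (1.7 + 0.2 + 12.0 − 2.9 − 4.5 − 0.6) / 6 = 0.9833%
Σ(R_i − R̄_i)(R_m − R̄_m) = 317.6617  ⇒  Cov = 317.6617 / 5 = 63.5323
Σ(R_m − R̄_m)² = 170.1483  ⇒  Var(R_m) = 170.1483 / 5 = 34.0297
β = Cov / Var(R_m) = 63.5323 / 34.0297 = 1.8670
MRP = 7.5% − 1.1% = 6.40%
E(R) = R_f + β × MRP = 1.1% + 1.8670 × 6.4% = 13.05%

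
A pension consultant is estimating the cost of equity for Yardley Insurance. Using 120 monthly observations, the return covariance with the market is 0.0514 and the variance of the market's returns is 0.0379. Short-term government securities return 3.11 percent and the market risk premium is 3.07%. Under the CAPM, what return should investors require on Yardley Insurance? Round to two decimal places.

β = Cov(R_i, R_m) / Var(R_m) = 0.0514 / 0.0379 = 1.3562
E(R) = R_f + β × MRP = 3.11% + 1.3562 × 3.07% = 7.27%

7.27%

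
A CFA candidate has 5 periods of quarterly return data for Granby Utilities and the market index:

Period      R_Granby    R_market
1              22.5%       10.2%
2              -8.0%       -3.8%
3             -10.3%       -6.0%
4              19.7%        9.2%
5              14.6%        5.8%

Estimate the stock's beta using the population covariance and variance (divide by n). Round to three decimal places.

Mean R_i = (22.5 − 8.0 − 10.3 + 19.7 + 14.6) / 5 = 7.7000%
Mean R_m = (10.2 − 3.8 − 6.0 + 9.2 + 5.8) / 5 = 3.0800%
Σ(R_i − R̄_i)(R_m − R̄_m) = 469.0400  ⇒  Cov = 469.0400 / 5 = 93.8080
Σ(R_m − R̄_m)² = 225.3280  ⇒  Var(R_m) = 225.3280 / 5 = 45.0656
β = Cov / Var(R_m) = 93.8080 / 45.0656 = 2.0816

2.082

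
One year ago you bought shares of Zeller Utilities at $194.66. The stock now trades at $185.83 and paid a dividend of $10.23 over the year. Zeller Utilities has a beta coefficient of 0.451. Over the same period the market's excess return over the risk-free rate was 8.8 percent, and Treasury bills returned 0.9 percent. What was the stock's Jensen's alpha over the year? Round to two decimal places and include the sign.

-4.15%

Realised HPR = (P1 + D1 − P0) / P0 = (185.83 + 10.23 − 194.66) / 194.66 = 1.40 / 194.66 = 0.7192%
CAPM required = R_f + β·MRP = 0.9% + 0.451 × 8.8% = 4.8688%
α = realised − required = 0.7192% − 4.8688% = -4.15%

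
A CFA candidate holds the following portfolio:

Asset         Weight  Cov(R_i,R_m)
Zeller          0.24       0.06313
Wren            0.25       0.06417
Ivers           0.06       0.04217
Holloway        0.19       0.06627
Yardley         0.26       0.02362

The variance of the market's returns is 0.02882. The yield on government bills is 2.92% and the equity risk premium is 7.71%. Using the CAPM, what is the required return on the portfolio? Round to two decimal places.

16.95%

β_Zeller = 0.06313 / 0.02882 = 2.1905
β_Wren = 0.06417 / 0.02882 = 2.2266
β_Ivers = 0.04217 / 0.02882 = 1.4632
β_Holloway = 0.06627 / 0.02882 = 2.2994
β_Yardley = 0.02362 / 0.02882 = 0.8196
β_P = Σ w_i β_i = 0.24×2.1905 + 0.25×2.2266 + 0.06×1.4632 + 0.19×2.2994 + 0.26×0.8196 = 1.8201
E(R_P) = R_f + β_P × MRP = 2.92% + 1.8201 × 7.71% = 16.95%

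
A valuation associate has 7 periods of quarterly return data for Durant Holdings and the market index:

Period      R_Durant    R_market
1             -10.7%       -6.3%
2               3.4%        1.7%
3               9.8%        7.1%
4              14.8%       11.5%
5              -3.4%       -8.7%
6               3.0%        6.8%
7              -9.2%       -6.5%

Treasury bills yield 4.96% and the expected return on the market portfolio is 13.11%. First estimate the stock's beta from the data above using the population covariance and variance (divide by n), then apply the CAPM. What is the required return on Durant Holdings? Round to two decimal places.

13.78%

Mean R_i = (-10.7 + 3.4 + 9.8 + 14.8 − 3.4 + 3.0 − 9.2) / 7 = 1.1000%
Mean R_m = (-6.3 + 1.7 + 7.1 + 11.5 − 8.7 + 6.8 − 6.5) / 7 = 0.8000%
Σ(R_i − R̄_i)(R_m − R̄_m) = 416.5900  ⇒  Cov = 416.5900 / 7 = 59.5129
Σ(R_m − R̄_m)² = 384.9400  ⇒  Var(R_m) = 384.9400 / 7 = 54.9914
β = Cov / Var(R_m) = 59.5129 / 54.9914 = 1.0822
MRP = 13.11% − 4.96% = 8.15%
E(R) = R_f + β × MRP = 4.96% + 1.0822 × 8.15% = 13.78%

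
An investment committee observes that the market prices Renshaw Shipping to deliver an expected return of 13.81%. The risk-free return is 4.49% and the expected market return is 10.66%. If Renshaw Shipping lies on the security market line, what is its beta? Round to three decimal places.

MRP = 10.66% − 4.49% = 6.17%
β = (E(R) − R_f) / MRP = (13.81% − 4.49%) / 6.17% = 9.32% / 6.17% = 1.511

1.511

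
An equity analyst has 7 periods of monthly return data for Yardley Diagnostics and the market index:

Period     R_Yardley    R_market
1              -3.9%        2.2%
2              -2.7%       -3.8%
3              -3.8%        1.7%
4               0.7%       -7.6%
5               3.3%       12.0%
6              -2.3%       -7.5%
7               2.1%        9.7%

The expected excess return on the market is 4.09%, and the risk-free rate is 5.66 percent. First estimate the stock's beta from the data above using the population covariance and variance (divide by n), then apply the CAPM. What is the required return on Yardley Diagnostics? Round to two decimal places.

Mean R_i = (-3.9 − 2.7 − 3.8 + 0.7 + 3.3 − 2.3 + 2.1) / 7 = -0.9429%
Mean R_m = (2.2 − 3.8 + 1.7 − 7.6 + 12.0 − 7.5 + 9.7) / 7 = 0.9571%
Σ(R_i − R̄_i)(R_m − R̄_m) = 73.4371  ⇒  Cov = 73.4371 / 7 = 10.4910
Σ(R_m − R̄_m)² = 367.8571  ⇒  Var(R_m) = 367.8571 / 7 = 52.5510
β = Cov / Var(R_m) = 10.4910 / 52.5510 = 0.1996
E(R) = R_f + β × MRP = 5.66% + 0.1996 × 4.09% = 6.48%

6.48%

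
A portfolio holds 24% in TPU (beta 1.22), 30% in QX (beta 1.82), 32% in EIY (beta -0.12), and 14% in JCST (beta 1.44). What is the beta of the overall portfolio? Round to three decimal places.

β_P = Σ w_i β_i = 0.24×1.22 + 0.30×1.82 + 0.32×-0.12 + 0.14×1.44 = 1.0020

1.002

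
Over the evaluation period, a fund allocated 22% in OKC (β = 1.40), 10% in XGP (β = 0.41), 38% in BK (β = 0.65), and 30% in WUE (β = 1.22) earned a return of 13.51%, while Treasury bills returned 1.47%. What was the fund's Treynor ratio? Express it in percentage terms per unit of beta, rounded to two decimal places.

β_P = 0.22×1.40 + 0.10×0.41 + 0.38×0.65 + 0.30×1.22 = 0.9620
Treynor = (R_P − R_f) / β_P = (13.51% − 1.47%) / 0.9620 = 12.04% / 0.9620 = 12.52%

12.52%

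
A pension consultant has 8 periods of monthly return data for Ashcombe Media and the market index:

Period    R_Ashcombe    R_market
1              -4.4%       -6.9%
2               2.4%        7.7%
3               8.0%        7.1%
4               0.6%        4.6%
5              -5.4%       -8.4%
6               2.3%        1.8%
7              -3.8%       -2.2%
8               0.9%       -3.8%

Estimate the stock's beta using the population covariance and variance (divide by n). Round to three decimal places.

0.600

Mean R_i = (-4.4 + 2.4 + 8.0 + 0.6 − 5.4 + 2.3 − 3.8 + 0.9) / 8 = 0.0750%
Mean R_m = (-6.9 + 7.7 + 7.1 + 4.6 − 8.4 + 1.8 − 2.2 − 3.8) / 8 = -0.0125%
Σ(R_i − R̄_i)(R_m − R̄_m) = 162.8475  ⇒  Cov = 162.8475 / 8 = 20.3559
Σ(R_m − R̄_m)² = 271.5488  ⇒  Var(R_m) = 271.5488 / 8 = 33.9436
β = Cov / Var(R_m) = 20.3559 / 33.9436 = 0.5997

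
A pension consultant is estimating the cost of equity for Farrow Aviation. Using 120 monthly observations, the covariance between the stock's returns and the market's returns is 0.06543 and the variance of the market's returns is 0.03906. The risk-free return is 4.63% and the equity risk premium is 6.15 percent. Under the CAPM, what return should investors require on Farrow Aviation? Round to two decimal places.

14.93%

β = Cov(R_i, R_m) / Var(R_m) = 0.06543 / 0.03906 = 1.6751
E(R) = R_f + β × MRP = 4.63% + 1.6751 × 6.15% = 14.93%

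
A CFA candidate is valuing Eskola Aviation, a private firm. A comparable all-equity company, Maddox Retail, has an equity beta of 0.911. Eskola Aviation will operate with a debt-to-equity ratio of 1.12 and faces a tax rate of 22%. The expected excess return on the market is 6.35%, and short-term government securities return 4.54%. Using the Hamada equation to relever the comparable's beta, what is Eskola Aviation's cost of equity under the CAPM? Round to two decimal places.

β_L = β_U × [1 + (1 − t)(D/E)] = 0.911 × [1 + (1 − 0.22) × 1.12]
    = 0.911 × [1 + 0.78 × 1.12] = 0.911 × 1.8736 = 1.7068
E(R) = R_f + β_L × MRP = 4.54% + 1.7068 × 6.35% = 15.38%

15.38%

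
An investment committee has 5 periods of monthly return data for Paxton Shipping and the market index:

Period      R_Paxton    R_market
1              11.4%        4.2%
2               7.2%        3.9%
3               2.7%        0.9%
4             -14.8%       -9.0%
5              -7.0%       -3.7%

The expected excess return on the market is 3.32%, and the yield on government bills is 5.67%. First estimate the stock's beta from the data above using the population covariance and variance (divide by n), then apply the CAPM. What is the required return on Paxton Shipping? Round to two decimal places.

Mean R_i = (11.4 + 7.2 + 2.7 − 14.8 − 7.0) / 5 = -0.1000%
Mean R_m = (4.2 + 3.9 + 0.9 − 9.0 − 3.7) / 5 = -0.7400%
Σ(R_i − R̄_i)(R_m − R̄_m) = 237.1200  ⇒  Cov = 237.1200 / 5 = 47.4240
Σ(R_m − R̄_m)² = 125.6120  ⇒  Var(R_m) = 125.6120 / 5 = 25.1224
β = Cov / Var(R_m) = 47.4240 / 25.1224 = 1.8877
E(R) = R_f + β × MRP = 5.67% + 1.8877 × 3.32% = 11.94%

11.94%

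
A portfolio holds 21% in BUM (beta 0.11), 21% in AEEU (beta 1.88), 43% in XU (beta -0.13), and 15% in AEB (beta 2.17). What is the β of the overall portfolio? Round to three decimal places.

0.688

β_P = Σ w_i β_i = 0.21×0.11 + 0.21×1.88 + 0.43×-0.13 + 0.15×2.17 = 0.6875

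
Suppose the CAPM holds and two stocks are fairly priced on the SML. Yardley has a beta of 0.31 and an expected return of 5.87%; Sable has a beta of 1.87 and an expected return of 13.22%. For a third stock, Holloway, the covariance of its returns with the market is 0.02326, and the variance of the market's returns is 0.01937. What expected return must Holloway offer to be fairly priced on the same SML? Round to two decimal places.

10.07%

MRP = (13.22% − 5.87%) / (1.87 − 0.31) = 4.7115%
R_f = 5.87% − 0.31 × 4.7115% = 4.4094%
β_Holloway = Cov / Var(R_m) = 0.02326 / 0.01937 = 1.2008
E(R_Holloway) = R_f + β × MRP = 4.4094% + 1.2008 × 4.7115% = 10.07%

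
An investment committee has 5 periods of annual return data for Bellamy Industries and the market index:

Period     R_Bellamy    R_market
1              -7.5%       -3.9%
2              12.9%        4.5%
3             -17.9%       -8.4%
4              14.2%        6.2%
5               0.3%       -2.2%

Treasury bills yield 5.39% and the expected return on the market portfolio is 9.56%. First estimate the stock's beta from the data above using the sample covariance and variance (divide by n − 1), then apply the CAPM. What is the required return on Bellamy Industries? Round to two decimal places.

14.69%

Mean R_i = (-7.5 + 12.9 − 17.9 + 14.2 + 0.3) / 5 = 0.4000%
Mean R_m = (-3.9 + 4.5 − 8.4 + 6.2 − 2.2) / 5 = -0.7600%
Σ(R_i − R̄_i)(R_m − R̄_m) = 326.5600  ⇒  Cov = 326.5600 / 4 = 81.6400
Σ(R_m − R̄_m)² = 146.4120  ⇒  Var(R_m) = 146.4120 / 4 = 36.6030
β = Cov / Var(R_m) = 81.6400 / 36.6030 = 2.2304
MRP = 9.56% − 5.39% = 4.17%
E(R) = R_f + β × MRP = 5.39% + 2.2304 × 4.17% = 14.69%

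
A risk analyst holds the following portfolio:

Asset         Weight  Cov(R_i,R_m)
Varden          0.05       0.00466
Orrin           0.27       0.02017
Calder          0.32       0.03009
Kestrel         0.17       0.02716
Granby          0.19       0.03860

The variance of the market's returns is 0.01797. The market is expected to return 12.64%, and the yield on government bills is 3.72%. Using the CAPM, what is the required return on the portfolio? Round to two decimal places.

β_Varden = 0.00466 / 0.01797 = 0.2593
β_Orrin = 0.02017 / 0.01797 = 1.1224
β_Calder = 0.03009 / 0.01797 = 1.6745
β_Kestrel = 0.02716 / 0.01797 = 1.5114
β_Granby = 0.03860 / 0.01797 = 2.1480
β_P = Σ w_i β_i = 0.05×0.2593 + 0.27×1.1224 + 0.32×1.6745 + 0.17×1.5114 + 0.19×2.1480 = 1.5169
MRP = 12.64% − 3.72% = 8.92%
E(R_P) = R_f + β_P × MRP = 3.72% + 1.5169 × 8.92% = 17.25%

17.25%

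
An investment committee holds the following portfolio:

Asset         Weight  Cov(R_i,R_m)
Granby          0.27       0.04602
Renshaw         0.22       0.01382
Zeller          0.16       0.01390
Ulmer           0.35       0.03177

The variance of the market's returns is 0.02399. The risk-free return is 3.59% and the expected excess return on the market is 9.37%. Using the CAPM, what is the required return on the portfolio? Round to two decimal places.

β_Granby = 0.04602 / 0.02399 = 1.9183
β_Renshaw = 0.01382 / 0.02399 = 0.5761
β_Zeller = 0.01390 / 0.02399 = 0.5794
β_Ulmer = 0.03177 / 0.02399 = 1.3243
β_P = Σ w_i β_i = 0.27×1.9183 + 0.22×0.5761 + 0.16×0.5794 + 0.35×1.3243 = 1.2009
E(R_P) = R_f + β_P × MRP = 3.59% + 1.2009 × 9.37% = 14.84%

14.84%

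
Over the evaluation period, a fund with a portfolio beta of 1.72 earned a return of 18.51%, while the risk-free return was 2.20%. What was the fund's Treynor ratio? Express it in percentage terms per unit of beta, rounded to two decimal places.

9.48%

Treynor = (R_P − R_f) / β_P = (18.51% − 2.20%) / 1.7200 = 16.31% / 1.7200 = 9.48%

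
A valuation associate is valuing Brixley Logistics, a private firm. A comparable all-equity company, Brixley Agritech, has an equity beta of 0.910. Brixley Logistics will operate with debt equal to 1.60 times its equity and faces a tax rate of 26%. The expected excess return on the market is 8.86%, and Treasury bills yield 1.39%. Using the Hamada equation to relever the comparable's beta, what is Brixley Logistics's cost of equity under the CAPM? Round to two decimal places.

β_L = β_U × [1 + (1 − t)(D/E)] = 0.910 × [1 + (1 − 0.26) × 1.60]
    = 0.910 × [1 + 0.74 × 1.60] = 0.910 × 2.1840 = 1.9874
E(R) = R_f + β_L × MRP = 1.39% + 1.9874 × 8.86% = 19.00%

19.00%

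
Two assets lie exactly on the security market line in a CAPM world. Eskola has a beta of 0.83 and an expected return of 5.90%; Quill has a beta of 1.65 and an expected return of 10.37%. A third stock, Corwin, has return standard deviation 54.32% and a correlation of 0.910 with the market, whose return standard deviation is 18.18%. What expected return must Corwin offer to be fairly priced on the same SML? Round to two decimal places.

MRP = (10.37% − 5.90%) / (1.65 − 0.83) = 5.4512%
R_f = 5.90% − 0.83 × 5.4512% = 1.3755%
β_Corwin = ρ·σ_i/σ_m = 0.910 × 54.32 / 18.18 = 2.7190
E(R_Corwin) = R_f + β × MRP = 1.3755% + 2.7190 × 5.4512% = 16.20%

16.20%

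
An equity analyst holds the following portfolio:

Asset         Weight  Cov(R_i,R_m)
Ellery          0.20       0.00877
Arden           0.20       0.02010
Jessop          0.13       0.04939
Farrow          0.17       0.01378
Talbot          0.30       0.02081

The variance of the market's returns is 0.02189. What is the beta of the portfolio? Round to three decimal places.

β_Ellery = 0.00877 / 0.02189 = 0.4006
β_Arden = 0.02010 / 0.02189 = 0.9182
β_Jessop = 0.04939 / 0.02189 = 2.2563
β_Farrow = 0.01378 / 0.02189 = 0.6295
β_Talbot = 0.02081 / 0.02189 = 0.9507
β_P = Σ w_i β_i = 0.20×0.4006 + 0.20×0.9182 + 0.13×2.2563 + 0.17×0.6295 + 0.30×0.9507 = 0.9493

0.949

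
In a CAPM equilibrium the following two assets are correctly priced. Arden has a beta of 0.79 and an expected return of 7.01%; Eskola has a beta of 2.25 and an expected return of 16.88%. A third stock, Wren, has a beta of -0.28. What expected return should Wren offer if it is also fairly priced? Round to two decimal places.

-0.22%

MRP (SML slope) = (16.88% − 7.01%) / (2.25 − 0.79) = 9.87% / 1.46 = 6.7603%
R_f (intercept) = 7.01% − 0.79 × 6.7603% = 1.6694%
E(R_Wren) = R_f + β × MRP = 1.6694% + -0.28 × 6.7603% = -0.22%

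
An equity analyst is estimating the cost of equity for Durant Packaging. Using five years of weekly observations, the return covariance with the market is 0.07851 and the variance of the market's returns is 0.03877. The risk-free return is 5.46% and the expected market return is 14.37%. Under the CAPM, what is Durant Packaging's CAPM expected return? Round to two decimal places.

β = Cov(R_i, R_m) / Var(R_m) = 0.07851 / 0.03877 = 2.0250
MRP = 14.37% − 5.46% = 8.91%
E(R) = R_f + β × MRP = 5.46% + 2.0250 × 8.91% = 23.50%

23.50%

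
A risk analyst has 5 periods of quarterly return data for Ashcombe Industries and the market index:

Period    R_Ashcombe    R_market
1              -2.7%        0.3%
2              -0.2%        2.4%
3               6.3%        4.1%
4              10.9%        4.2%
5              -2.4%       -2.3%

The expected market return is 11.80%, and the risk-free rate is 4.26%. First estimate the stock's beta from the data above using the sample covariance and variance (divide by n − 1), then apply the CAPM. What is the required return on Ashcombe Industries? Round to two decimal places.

Mean R_i = (-2.7 − 0.2 + 6.3 + 10.9 − 2.4) / 5 = 2.3800%
Mean R_m = (0.3 + 2.4 + 4.1 + 4.2 − 2.3) / 5 = 1.7400%
Σ(R_i − R̄_i)(R_m − R̄_m) = 55.1340  ⇒  Cov = 55.1340 / 4 = 13.7835
Σ(R_m − R̄_m)² = 30.4520  ⇒  Var(R_m) = 30.4520 / 4 = 7.6130
β = Cov / Var(R_m) = 13.7835 / 7.6130 = 1.8105
MRP = 11.80% − 4.26% = 7.54%
E(R) = R_f + β × MRP = 4.26% + 1.8105 × 7.54% = 17.91%

17.91%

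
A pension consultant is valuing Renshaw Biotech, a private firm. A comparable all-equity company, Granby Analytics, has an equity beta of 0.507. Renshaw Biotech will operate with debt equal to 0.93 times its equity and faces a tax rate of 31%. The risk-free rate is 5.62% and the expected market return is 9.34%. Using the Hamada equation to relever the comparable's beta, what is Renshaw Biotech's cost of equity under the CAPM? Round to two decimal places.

β_L = β_U × [1 + (1 − t)(D/E)] = 0.507 × [1 + (1 − 0.31) × 0.93]
    = 0.507 × [1 + 0.69 × 0.93] = 0.507 × 1.6417 = 0.8323
MRP = 9.34% − 5.62% = 3.72%
E(R) = R_f + β_L × MRP = 5.62% + 0.8323 × 3.72% = 8.72%

8.72%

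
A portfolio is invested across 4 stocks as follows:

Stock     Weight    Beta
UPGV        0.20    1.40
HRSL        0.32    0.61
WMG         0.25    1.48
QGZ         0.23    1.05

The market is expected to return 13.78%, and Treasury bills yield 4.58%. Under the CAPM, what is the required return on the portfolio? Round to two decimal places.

β_P = Σ w_i β_i = 0.20×1.40 + 0.32×0.61 + 0.25×1.48 + 0.23×1.05 = 1.0867
MRP = 13.78% − 4.58% = 9.20%
E(R_P) = R_f + β_P × MRP = 4.58% + 1.0867 × 9.20% = 14.58%

14.58%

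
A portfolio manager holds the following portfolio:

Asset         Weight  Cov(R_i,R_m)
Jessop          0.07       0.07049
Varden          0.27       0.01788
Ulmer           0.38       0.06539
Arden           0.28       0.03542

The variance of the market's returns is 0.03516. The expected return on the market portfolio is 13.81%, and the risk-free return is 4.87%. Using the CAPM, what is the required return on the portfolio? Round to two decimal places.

16.19%

β_Jessop = 0.07049 / 0.03516 = 2.0048
β_Varden = 0.01788 / 0.03516 = 0.5085
β_Ulmer = 0.06539 / 0.03516 = 1.8598
β_Arden = 0.03542 / 0.03516 = 1.0074
β_P = Σ w_i β_i = 0.07×2.0048 + 0.27×0.5085 + 0.38×1.8598 + 0.28×1.0074 = 1.2664
MRP = 13.81% − 4.87% = 8.94%
E(R_P) = R_f + β_P × MRP = 4.87% + 1.2664 × 8.94% = 16.19%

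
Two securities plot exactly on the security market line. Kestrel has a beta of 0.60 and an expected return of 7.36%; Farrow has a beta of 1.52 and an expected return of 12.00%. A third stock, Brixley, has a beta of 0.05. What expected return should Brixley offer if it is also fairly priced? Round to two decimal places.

4.59%

MRP (SML slope) = (12.00% − 7.36%) / (1.52 − 0.60) = 4.64% / 0.92 = 5.0435%
R_f (intercept) = 7.36% − 0.60 × 5.0435% = 4.3339%
E(R_Brixley) = R_f + β × MRP = 4.3339% + 0.05 × 5.0435% = 4.59%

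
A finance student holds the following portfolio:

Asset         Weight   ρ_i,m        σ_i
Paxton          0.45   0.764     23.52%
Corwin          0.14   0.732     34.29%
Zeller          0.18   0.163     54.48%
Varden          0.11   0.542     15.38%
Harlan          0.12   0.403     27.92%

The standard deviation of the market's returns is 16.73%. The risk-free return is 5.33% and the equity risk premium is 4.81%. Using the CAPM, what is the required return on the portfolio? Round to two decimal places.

β_Paxton = 0.764 × 23.52% / 16.73% = 1.0741
β_Corwin = 0.732 × 34.29% / 16.73% = 1.5003
β_Zeller = 0.163 × 54.48% / 16.73% = 0.5308
β_Varden = 0.542 × 15.38% / 16.73% = 0.4983
β_Harlan = 0.403 × 27.92% / 16.73% = 0.6725
β_P = Σ w_i β_i = 0.45×1.0741 + 0.14×1.5003 + 0.18×0.5308 + 0.11×0.4983 + 0.12×0.6725 = 0.9244
E(R_P) = R_f + β_P × MRP = 5.33% + 0.9244 × 4.81% = 9.78%

9.78%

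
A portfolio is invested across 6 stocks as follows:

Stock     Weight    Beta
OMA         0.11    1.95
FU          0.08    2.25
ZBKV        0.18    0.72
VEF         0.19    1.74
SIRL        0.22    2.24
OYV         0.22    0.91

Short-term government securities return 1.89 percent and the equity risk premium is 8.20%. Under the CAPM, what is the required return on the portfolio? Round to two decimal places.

β_P = Σ w_i β_i = 0.11×1.95 + 0.08×2.25 + 0.18×0.72 + 0.19×1.74 + 0.22×2.24 + 0.22×0.91 = 1.5477
E(R_P) = R_f + β_P × MRP = 1.89% + 1.5477 × 8.20% = 14.58%

14.58%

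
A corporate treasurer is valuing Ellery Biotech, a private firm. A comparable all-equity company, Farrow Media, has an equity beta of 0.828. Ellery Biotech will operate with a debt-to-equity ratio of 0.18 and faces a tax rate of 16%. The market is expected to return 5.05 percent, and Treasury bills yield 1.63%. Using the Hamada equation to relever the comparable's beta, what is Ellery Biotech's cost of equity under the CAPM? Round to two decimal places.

4.89%

β_L = β_U × [1 + (1 − t)(D/E)] = 0.828 × [1 + (1 − 0.16) × 0.18]
    = 0.828 × [1 + 0.84 × 0.18] = 0.828 × 1.1512 = 0.9532
MRP = 5.05% − 1.63% = 3.42%
E(R) = R_f + β_L × MRP = 1.63% + 0.9532 × 3.42% = 4.89%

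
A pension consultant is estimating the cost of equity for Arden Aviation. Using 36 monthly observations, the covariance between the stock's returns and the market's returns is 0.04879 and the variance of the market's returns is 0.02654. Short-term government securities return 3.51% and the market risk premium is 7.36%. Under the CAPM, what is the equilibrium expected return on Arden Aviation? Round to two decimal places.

β = Cov(R_i, R_m) / Var(R_m) = 0.04879 / 0.02654 = 1.8384
E(R) = R_f + β × MRP = 3.51% + 1.8384 × 7.36% = 17.04%

17.04%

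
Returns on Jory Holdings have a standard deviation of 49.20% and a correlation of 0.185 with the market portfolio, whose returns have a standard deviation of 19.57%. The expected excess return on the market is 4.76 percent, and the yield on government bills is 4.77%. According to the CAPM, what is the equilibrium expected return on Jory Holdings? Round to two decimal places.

β = ρ × σ_i / σ_m = 0.185 × 49.20% / 19.57% = 0.4651
E(R) = 4.77% + 0.4651 × 4.76% = 6.98%

6.98%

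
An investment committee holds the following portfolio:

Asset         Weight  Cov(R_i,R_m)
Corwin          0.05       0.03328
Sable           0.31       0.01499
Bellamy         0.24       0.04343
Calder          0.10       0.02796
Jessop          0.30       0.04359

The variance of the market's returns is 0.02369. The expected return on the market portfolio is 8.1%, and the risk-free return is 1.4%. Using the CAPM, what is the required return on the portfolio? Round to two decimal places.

10.62%

β_Corwin = 0.03328 / 0.02369 = 1.4048
β_Sable = 0.01499 / 0.02369 = 0.6328
β_Bellamy = 0.04343 / 0.02369 = 1.8333
β_Calder = 0.02796 / 0.02369 = 1.1802
β_Jessop = 0.04359 / 0.02369 = 1.8400
β_P = Σ w_i β_i = 0.05×1.4048 + 0.31×0.6328 + 0.24×1.8333 + 0.10×1.1802 + 0.30×1.8400 = 1.3764
MRP = 8.1% − 1.4% = 6.70%
E(R_P) = R_f + β_P × MRP = 1.4% + 1.3764 × 6.7% = 10.62%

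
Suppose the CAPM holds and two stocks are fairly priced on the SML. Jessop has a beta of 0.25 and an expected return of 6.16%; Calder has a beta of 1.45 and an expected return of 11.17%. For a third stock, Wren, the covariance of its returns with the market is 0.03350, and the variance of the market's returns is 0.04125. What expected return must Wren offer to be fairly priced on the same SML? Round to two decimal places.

8.51%

MRP = (11.17% − 6.16%) / (1.45 − 0.25) = 4.1750%
R_f = 6.16% − 0.25 × 4.1750% = 5.1163%
β_Wren = Cov / Var(R_m) = 0.03350 / 0.04125 = 0.8121
E(R_Wren) = R_f + β × MRP = 5.1163% + 0.8121 × 4.1750% = 8.51%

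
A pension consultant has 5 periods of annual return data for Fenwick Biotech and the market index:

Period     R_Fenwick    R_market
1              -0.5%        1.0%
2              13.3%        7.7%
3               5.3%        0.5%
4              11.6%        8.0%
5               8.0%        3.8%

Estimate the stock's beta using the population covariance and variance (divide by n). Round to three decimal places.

1.367

Mean R_i = (-0.5 + 13.3 + 5.3 + 11.6 + 8.0) / 5 = 7.5400%
Mean R_m = (1.0 + 7.7 + 0.5 + 8.0 + 3.8) / 5 = 4.2000%
Σ(R_i − R̄_i)(R_m − R̄_m) = 69.4200  ⇒  Cov = 69.4200 / 5 = 13.8840
Σ(R_m − R̄_m)² = 50.7800  ⇒  Var(R_m) = 50.7800 / 5 = 10.1560
β = Cov / Var(R_m) = 13.8840 / 10.1560 = 1.3671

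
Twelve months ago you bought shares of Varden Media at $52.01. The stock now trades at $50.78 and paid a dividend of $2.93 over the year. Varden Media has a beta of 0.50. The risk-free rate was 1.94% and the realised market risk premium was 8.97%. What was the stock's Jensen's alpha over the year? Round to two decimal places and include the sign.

Realised HPR = (P1 + D1 − P0) / P0 = (50.78 + 2.93 − 52.01) / 52.01 = 1.70 / 52.01 = 3.2686%
CAPM required = R_f + β·MRP = 1.94% + 0.50 × 8.97% = 6.4250%
α = realised − required = 3.2686% − 6.4250% = -3.16%

-3.16%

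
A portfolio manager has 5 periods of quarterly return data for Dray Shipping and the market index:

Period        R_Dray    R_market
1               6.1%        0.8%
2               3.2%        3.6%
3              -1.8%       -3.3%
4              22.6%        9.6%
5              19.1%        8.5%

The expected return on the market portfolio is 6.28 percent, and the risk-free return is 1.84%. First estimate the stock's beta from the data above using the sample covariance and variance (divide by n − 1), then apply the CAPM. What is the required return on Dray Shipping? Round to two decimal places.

Mean R_i = (6.1 + 3.2 − 1.8 + 22.6 + 19.1) / 5 = 9.8400%
Mean R_m = (0.8 + 3.6 − 3.3 + 9.6 + 8.5) / 5 = 3.8400%
Σ(R_i − R̄_i)(R_m − R̄_m) = 212.7220  ⇒  Cov = 212.7220 / 4 = 53.1805
Σ(R_m − R̄_m)² = 115.1720  ⇒  Var(R_m) = 115.1720 / 4 = 28.7930
β = Cov / Var(R_m) = 53.1805 / 28.7930 = 1.8470
MRP = 6.28% − 1.84% = 4.44%
E(R) = R_f + β × MRP = 1.84% + 1.8470 × 4.44% = 10.04%

10.04%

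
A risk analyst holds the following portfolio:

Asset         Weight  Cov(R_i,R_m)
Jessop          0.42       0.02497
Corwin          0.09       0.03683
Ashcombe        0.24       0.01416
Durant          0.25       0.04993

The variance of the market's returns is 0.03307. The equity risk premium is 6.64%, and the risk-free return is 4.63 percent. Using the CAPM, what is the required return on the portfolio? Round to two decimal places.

10.59%

β_Jessop = 0.02497 / 0.03307 = 0.7551
β_Corwin = 0.03683 / 0.03307 = 1.1137
β_Ashcombe = 0.01416 / 0.03307 = 0.4282
β_Durant = 0.04993 / 0.03307 = 1.5098
β_P = Σ w_i β_i = 0.42×0.7551 + 0.09×1.1137 + 0.24×0.4282 + 0.25×1.5098 = 0.8976
E(R_P) = R_f + β_P × MRP = 4.63% + 0.8976 × 6.64% = 10.59%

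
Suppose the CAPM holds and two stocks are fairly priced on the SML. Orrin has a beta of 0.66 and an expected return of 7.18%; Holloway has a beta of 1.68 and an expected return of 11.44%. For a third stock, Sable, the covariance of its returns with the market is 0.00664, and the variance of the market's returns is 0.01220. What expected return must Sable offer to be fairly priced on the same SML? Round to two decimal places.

MRP = (11.44% − 7.18%) / (1.68 − 0.66) = 4.1765%
R_f = 7.18% − 0.66 × 4.1765% = 4.4235%
β_Sable = Cov / Var(R_m) = 0.00664 / 0.01220 = 0.5443
E(R_Sable) = R_f + β × MRP = 4.4235% + 0.5443 × 4.1765% = 6.70%

6.70%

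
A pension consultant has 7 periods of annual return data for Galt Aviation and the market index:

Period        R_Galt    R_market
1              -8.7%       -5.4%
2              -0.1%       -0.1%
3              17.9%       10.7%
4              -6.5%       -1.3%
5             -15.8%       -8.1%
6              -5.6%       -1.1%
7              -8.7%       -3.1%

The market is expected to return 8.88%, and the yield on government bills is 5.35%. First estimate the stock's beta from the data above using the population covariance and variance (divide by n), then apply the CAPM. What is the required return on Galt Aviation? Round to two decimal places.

11.60%

Mean R_i = (-8.7 − 0.1 + 17.9 − 6.5 − 15.8 − 5.6 − 8.7) / 7 = -3.9286%
Mean R_m = (-5.4 − 0.1 + 10.7 − 1.3 − 8.1 − 1.1 − 3.1) / 7 = -1.2000%
Σ(R_i − R̄_i)(R_m − R̄_m) = 375.0800  ⇒  Cov = 375.0800 / 7 = 53.5829
Σ(R_m − R̄_m)² = 211.7000  ⇒  Var(R_m) = 211.7000 / 7 = 30.2429
β = Cov / Var(R_m) = 53.5829 / 30.2429 = 1.7718
MRP = 8.88% − 5.35% = 3.53%
E(R) = R_f + β × MRP = 5.35% + 1.7718 × 3.53% = 11.60%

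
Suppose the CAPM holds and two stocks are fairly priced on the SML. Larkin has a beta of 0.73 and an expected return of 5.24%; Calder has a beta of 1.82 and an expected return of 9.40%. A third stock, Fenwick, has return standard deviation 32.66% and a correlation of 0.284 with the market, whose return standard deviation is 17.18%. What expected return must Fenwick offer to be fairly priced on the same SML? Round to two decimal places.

MRP = (9.40% − 5.24%) / (1.82 − 0.73) = 3.8165%
R_f = 5.24% − 0.73 × 3.8165% = 2.4540%
β_Fenwick = ρ·σ_i/σ_m = 0.284 × 32.66 / 17.18 = 0.5399
E(R_Fenwick) = R_f + β × MRP = 2.4540% + 0.5399 × 3.8165% = 4.51%

4.51%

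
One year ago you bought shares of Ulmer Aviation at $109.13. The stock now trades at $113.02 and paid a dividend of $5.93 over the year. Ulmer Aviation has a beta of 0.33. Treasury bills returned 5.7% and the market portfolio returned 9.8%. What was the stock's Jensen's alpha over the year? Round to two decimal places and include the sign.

Realised HPR = (P1 + D1 − P0) / P0 = (113.02 + 5.93 − 109.13) / 109.13 = 9.82 / 109.13 = 8.9984%
MRP = 9.8% − 5.7% = 4.10%
CAPM required = R_f + β·MRP = 5.7% + 0.33 × 4.1% = 7.0530%
α = realised − required = 8.9984% − 7.0530% = +1.95%

+1.95%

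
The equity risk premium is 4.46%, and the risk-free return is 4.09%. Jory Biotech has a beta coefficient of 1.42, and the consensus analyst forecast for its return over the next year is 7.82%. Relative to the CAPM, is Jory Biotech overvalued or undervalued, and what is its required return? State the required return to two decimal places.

Required return = R_f + β·MRP = 4.09% + 1.42 × 4.46% = 10.42%
Forecast 7.82% < required 10.42% → the stock plots below the SML → overvalued.

Overvalued; required return 10.42%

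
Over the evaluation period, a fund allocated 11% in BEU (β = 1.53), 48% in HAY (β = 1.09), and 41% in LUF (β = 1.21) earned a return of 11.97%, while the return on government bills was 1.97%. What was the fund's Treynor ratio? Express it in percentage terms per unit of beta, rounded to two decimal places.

β_P = 0.11×1.53 + 0.48×1.09 + 0.41×1.21 = 1.1876
Treynor = (R_P − R_f) / β_P = (11.97% − 1.97%) / 1.1876 = 10.00% / 1.1876 = 8.42%

8.42%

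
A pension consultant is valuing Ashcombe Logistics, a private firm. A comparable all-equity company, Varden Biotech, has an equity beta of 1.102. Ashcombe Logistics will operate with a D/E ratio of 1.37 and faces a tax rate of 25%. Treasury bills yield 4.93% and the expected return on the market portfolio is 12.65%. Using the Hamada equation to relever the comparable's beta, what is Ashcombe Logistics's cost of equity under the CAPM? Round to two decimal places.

β_L = β_U × [1 + (1 − t)(D/E)] = 1.102 × [1 + (1 − 0.25) × 1.37]
    = 1.102 × [1 + 0.75 × 1.37] = 1.102 × 2.0275 = 2.2343
MRP = 12.65% − 4.93% = 7.72%
E(R) = R_f + β_L × MRP = 4.93% + 2.2343 × 7.72% = 22.18%

22.18%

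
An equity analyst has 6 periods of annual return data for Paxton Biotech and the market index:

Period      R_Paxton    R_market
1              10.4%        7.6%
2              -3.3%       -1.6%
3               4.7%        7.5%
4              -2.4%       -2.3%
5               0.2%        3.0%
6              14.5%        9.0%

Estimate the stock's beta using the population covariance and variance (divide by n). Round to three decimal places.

1.334

Mean R_i = (10.4 − 3.3 + 4.7 − 2.4 + 0.2 + 14.5) / 6 = 4.0167%
Mean R_m = (7.6 − 1.6 + 7.5 − 2.3 + 3.0 + 9.0) / 6 = 3.8667%
Σ(R_i − R̄_i)(R_m − R̄_m) = 163.0033  ⇒  Cov = 163.0033 / 6 = 27.1672
Σ(R_m − R̄_m)² = 122.1533  ⇒  Var(R_m) = 122.1533 / 6 = 20.3589
β = Cov / Var(R_m) = 27.1672 / 20.3589 = 1.3344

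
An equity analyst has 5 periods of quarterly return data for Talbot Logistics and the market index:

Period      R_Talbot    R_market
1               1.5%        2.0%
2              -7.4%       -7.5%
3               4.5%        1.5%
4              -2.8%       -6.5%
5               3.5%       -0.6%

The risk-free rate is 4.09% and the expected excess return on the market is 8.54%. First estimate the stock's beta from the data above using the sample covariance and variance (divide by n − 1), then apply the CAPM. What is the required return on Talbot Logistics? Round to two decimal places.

12.56%

Mean R_i = (1.5 − 7.4 + 4.5 − 2.8 + 3.5) / 5 = -0.1400%
Mean R_m = (2.0 − 7.5 + 1.5 − 6.5 − 0.6) / 5 = -2.2200%
Σ(R_i − R̄_i)(R_m − R̄_m) = 79.7960  ⇒  Cov = 79.7960 / 4 = 19.9490
Σ(R_m − R̄_m)² = 80.4680  ⇒  Var(R_m) = 80.4680 / 4 = 20.1170
β = Cov / Var(R_m) = 19.9490 / 20.1170 = 0.9916
E(R) = R_f + β × MRP = 4.09% + 0.9916 × 8.54% = 12.56%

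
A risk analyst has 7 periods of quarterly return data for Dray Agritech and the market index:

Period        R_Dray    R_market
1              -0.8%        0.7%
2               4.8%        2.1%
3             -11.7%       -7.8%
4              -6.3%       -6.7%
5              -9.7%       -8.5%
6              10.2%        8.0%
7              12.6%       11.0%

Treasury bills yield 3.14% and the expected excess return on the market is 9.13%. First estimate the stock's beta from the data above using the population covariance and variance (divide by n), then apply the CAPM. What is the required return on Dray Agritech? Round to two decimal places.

14.20%

Mean R_i = (-0.8 + 4.8 − 11.7 − 6.3 − 9.7 + 10.2 + 12.6) / 7 = -0.1286%
Mean R_m = (0.7 + 2.1 − 7.8 − 6.7 − 8.5 + 8.0 + 11.0) / 7 = -0.1714%
Σ(R_i − R̄_i)(R_m − R̄_m) = 445.4857  ⇒  Cov = 445.4857 / 7 = 63.6408
Σ(R_m − R̄_m)² = 367.6743  ⇒  Var(R_m) = 367.6743 / 7 = 52.5249
β = Cov / Var(R_m) = 63.6408 / 52.5249 = 1.2116
E(R) = R_f + β × MRP = 3.14% + 1.2116 × 9.13% = 14.20%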